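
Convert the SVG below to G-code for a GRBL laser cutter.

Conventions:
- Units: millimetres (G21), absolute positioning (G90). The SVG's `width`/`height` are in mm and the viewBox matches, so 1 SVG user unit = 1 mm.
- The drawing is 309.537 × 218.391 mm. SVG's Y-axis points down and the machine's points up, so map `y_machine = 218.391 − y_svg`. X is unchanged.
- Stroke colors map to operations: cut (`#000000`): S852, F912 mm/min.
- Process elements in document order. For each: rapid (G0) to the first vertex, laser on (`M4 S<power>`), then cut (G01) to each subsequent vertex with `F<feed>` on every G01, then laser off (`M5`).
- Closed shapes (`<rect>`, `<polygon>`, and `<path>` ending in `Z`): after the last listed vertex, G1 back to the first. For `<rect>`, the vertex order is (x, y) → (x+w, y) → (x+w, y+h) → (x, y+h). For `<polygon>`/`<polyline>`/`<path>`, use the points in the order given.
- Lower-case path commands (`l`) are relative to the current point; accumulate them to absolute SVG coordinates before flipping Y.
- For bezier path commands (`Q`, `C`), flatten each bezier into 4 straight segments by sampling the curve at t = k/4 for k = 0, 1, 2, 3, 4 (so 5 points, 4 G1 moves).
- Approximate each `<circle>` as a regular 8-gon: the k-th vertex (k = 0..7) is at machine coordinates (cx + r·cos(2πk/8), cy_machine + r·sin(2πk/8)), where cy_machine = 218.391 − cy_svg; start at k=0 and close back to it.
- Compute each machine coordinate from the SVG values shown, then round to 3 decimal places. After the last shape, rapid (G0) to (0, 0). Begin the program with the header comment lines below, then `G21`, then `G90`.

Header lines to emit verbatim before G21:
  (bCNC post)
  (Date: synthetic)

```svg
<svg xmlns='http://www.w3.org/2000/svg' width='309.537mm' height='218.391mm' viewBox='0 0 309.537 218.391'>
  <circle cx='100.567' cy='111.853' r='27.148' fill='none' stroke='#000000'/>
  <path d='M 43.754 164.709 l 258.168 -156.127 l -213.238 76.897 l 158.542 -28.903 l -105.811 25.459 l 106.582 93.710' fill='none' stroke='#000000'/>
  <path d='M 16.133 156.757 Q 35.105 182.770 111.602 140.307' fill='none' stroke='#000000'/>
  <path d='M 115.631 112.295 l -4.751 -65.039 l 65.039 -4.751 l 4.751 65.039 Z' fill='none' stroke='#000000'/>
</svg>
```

(bCNC post)
(Date: synthetic)
G21
G90
G0 X127.715 Y106.538
M4 S852
G01 X119.764 Y125.735 F912
G01 X100.567 Y133.686 F912
G01 X81.370 Y125.735 F912
G01 X73.419 Y106.538 F912
G01 X81.370 Y87.341 F912
G01 X100.567 Y79.390 F912
G01 X119.764 Y87.341 F912
G01 X127.715 Y106.538 F912
M5
G0 X43.754 Y53.682
M4 S852
G01 X301.922 Y209.809 F912
G01 X88.684 Y132.912 F912
G01 X247.226 Y161.815 F912
G01 X141.415 Y136.356 F912
G01 X247.997 Y42.646 F912
M5
G0 X16.133 Y61.634
M4 S852
G01 X29.214 Y52.907 F912
G01 X49.486 Y52.740 F912
G01 X76.949 Y61.132 F912
G01 X111.602 Y78.084 F912
M5
G0 X115.631 Y106.096
M4 S852
G01 X110.880 Y171.135 F912
G01 X175.919 Y175.886 F912
G01 X180.670 Y110.847 F912
G01 X115.631 Y106.096 F912
M5
G0 X0.000 Y0.000

1 u = 1 mm; y_m = 218.391 − y.

[1] `<circle>` circle, #000000→cut S852 F912: (127.715,106.538) → (119.764,125.735) → (100.567,133.686) → (81.370,125.735) → (73.419,106.538) → (81.370,87.341) → (100.567,79.390) → (119.764,87.341) → (127.715,106.538) (closed)

[2] `<path>` open polyline, #000000→cut S852 F912: (43.754,53.682) → (301.922,209.809) → (88.684,132.912) → (247.226,161.815) → (141.415,136.356) → (247.997,42.646)

[3] `<path>` quadratic bezier, #000000→cut S852 F912: (16.133,61.634) → (29.214,52.907) → (49.486,52.740) → (76.949,61.132) → (111.602,78.084)

[4] `<path>` regular polygon, #000000→cut S852 F912: (115.631,106.096) → (110.880,171.135) → (175.919,175.886) → (180.670,110.847) → (115.631,106.096) (closed)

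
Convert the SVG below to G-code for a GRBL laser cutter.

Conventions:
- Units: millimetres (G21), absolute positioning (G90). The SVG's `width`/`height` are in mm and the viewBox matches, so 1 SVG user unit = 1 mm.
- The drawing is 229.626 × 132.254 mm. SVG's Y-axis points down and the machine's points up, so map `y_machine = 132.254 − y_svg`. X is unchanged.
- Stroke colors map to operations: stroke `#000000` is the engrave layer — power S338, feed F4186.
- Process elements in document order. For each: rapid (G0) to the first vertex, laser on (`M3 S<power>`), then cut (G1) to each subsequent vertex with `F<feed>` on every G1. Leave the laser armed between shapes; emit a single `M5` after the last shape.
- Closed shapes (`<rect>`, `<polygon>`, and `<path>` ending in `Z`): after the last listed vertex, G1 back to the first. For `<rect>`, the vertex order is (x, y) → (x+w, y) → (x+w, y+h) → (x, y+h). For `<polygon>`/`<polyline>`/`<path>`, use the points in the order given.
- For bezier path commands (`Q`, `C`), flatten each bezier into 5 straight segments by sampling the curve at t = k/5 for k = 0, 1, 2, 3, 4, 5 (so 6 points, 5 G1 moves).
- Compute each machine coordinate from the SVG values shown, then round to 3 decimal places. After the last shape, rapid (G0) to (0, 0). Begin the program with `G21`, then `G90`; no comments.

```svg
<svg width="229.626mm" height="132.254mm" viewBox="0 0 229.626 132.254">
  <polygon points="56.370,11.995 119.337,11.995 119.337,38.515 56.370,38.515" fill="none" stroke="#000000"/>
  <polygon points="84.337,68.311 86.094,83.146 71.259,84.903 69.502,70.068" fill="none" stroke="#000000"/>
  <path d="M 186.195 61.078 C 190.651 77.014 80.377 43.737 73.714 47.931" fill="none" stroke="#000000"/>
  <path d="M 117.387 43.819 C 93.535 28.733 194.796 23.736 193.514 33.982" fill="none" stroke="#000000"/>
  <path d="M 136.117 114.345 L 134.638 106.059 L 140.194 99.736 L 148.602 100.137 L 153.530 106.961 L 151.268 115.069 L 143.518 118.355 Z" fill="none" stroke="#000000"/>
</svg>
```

viewBox `0 0 229.626 132.254` with mm width/height → 1 unit = 1 mm. Flip: y_m = 132.254 − y_svg.

**Shape 1** — `<polygon>` rectangle, stroke `#000000` → engrave (S338, F4186). Machine vertices: (56.370,120.259) → (119.337,120.259) → (119.337,93.739) → (56.370,93.739) → (56.370,120.259). Closed: final G1 returns to the first vertex.

**Shape 2** — `<polygon>` regular polygon, stroke `#000000` → engrave (S338, F4186). Machine vertices: (84.337,63.943) → (86.094,49.108) → (71.259,47.351) → (69.502,62.186) → (84.337,63.943). Closed: final G1 returns to the first vertex.

**Shape 3** — `<path>` cubic bezier, stroke `#000000` → engrave (S338, F4186). Control points (SVG): P0=(186.195,61.078), P1=(190.651,77.014), P2=(80.377,43.737), P3=(73.714,47.931); sampled at t=k/5. Machine vertices: (186.195,71.176) → (176.848,66.826) → (150.446,70.127) → (117.469,76.917) → (88.398,83.036) → (73.714,84.323). Open path.

**Shape 4** — `<path>` cubic bezier, stroke `#000000` → engrave (S338, F4186). Control points (SVG): P0=(117.387,43.819), P1=(93.535,28.733), P2=(194.796,23.736), P3=(193.514,33.982); sampled at t=k/5. Machine vertices: (117.387,88.435) → (116.268,96.235) → (134.249,101.366) → (160.402,103.580) → (183.799,102.632) → (193.514,98.272). Open path.

**Shape 5** — `<path>` regular polygon, stroke `#000000` → engrave (S338, F4186). Machine vertices: (136.117,17.909) → (134.638,26.195) → (140.194,32.518) → (148.602,32.117) → (153.530,25.293) → (151.268,17.185) → (143.518,13.899) → (136.117,17.909). Closed: final G1 returns to the first vertex.

G21
G90
G0 X56.370 Y120.259
M3 S338
G1 X119.337 Y120.259 F4186
G1 X119.337 Y93.739 F4186
G1 X56.370 Y93.739 F4186
G1 X56.370 Y120.259 F4186
G0 X84.337 Y63.943
M3 S338
G1 X86.094 Y49.108 F4186
G1 X71.259 Y47.351 F4186
G1 X69.502 Y62.186 F4186
G1 X84.337 Y63.943 F4186
G0 X186.195 Y71.176
M3 S338
G1 X176.848 Y66.826 F4186
G1 X150.446 Y70.127 F4186
G1 X117.469 Y76.917 F4186
G1 X88.398 Y83.036 F4186
G1 X73.714 Y84.323 F4186
G0 X117.387 Y88.435
M3 S338
G1 X116.268 Y96.235 F4186
G1 X134.249 Y101.366 F4186
G1 X160.402 Y103.580 F4186
G1 X183.799 Y102.632 F4186
G1 X193.514 Y98.272 F4186
G0 X136.117 Y17.909
M3 S338
G1 X134.638 Y26.195 F4186
G1 X140.194 Y32.518 F4186
G1 X148.602 Y32.117 F4186
G1 X153.530 Y25.293 F4186
G1 X151.268 Y17.185 F4186
G1 X143.518 Y13.899 F4186
G1 X136.117 Y17.909 F4186
M5
G0 X0.000 Y0.000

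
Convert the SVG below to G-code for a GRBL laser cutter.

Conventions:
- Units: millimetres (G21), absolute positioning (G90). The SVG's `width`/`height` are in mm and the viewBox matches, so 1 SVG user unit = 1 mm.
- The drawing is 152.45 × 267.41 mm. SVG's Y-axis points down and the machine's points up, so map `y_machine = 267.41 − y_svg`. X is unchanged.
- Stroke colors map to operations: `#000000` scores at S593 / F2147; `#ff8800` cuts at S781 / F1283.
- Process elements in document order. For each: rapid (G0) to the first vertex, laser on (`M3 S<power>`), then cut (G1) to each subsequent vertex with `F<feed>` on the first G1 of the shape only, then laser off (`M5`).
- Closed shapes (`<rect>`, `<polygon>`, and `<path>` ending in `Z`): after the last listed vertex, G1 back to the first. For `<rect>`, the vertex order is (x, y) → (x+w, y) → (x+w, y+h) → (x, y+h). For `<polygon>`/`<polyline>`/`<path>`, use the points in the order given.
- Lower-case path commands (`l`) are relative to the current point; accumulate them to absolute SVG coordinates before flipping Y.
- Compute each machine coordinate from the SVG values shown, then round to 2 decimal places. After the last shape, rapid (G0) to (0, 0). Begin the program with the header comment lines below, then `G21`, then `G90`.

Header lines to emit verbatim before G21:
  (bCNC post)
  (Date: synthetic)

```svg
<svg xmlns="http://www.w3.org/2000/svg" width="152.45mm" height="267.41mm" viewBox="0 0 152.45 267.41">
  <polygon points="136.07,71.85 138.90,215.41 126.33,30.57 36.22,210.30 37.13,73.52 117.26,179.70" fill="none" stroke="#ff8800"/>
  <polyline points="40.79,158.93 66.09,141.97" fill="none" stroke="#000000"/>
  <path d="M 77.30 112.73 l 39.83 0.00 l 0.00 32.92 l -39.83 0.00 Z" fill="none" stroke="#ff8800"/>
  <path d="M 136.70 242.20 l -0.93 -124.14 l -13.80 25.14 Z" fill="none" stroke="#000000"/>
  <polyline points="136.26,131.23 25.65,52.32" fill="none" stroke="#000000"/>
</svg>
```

(bCNC post)
(Date: synthetic)
G21
G90
G0 X136.07 Y195.56
M3 S781
G1 X138.90 Y52.00 F1283
G1 X126.33 Y236.84
G1 X36.22 Y57.11
G1 X37.13 Y193.89
G1 X117.26 Y87.71
G1 X136.07 Y195.56
M5
G0 X40.79 Y108.48
M3 S593
G1 X66.09 Y125.44 F2147
M5
G0 X77.30 Y154.68
M3 S781
G1 X117.13 Y154.68 F1283
G1 X117.13 Y121.76
G1 X77.30 Y121.76
G1 X77.30 Y154.68
M5
G0 X136.70 Y25.21
M3 S593
G1 X135.77 Y149.35 F2147
G1 X121.97 Y124.21
G1 X136.70 Y25.21
M5
G0 X136.26 Y136.18
M3 S593
G1 X25.65 Y215.09 F2147
M5
G0 X0.00 Y0.00

1 u = 1 mm; y_m = 267.41 − y.

[1] `<polygon>` closed polygon, #ff8800→cut S781 F1283: (136.07,195.56) → (138.90,52.00) → (126.33,236.84) → (36.22,57.11) → (37.13,193.89) → (117.26,87.71) → (136.07,195.56) (closed)

[2] `<polyline>` line segment, #000000→score S593 F2147: (40.79,108.48) → (66.09,125.44)

[3] `<path>` rectangle, #ff8800→cut S781 F1283: (77.30,154.68) → (117.13,154.68) → (117.13,121.76) → (77.30,121.76) → (77.30,154.68) (closed)

[4] `<path>` closed polygon, #000000→score S593 F2147: (136.70,25.21) → (135.77,149.35) → (121.97,124.21) → (136.70,25.21) (closed)

[5] `<polyline>` line segment, #000000→score S593 F2147: (136.26,136.18) → (25.65,215.09)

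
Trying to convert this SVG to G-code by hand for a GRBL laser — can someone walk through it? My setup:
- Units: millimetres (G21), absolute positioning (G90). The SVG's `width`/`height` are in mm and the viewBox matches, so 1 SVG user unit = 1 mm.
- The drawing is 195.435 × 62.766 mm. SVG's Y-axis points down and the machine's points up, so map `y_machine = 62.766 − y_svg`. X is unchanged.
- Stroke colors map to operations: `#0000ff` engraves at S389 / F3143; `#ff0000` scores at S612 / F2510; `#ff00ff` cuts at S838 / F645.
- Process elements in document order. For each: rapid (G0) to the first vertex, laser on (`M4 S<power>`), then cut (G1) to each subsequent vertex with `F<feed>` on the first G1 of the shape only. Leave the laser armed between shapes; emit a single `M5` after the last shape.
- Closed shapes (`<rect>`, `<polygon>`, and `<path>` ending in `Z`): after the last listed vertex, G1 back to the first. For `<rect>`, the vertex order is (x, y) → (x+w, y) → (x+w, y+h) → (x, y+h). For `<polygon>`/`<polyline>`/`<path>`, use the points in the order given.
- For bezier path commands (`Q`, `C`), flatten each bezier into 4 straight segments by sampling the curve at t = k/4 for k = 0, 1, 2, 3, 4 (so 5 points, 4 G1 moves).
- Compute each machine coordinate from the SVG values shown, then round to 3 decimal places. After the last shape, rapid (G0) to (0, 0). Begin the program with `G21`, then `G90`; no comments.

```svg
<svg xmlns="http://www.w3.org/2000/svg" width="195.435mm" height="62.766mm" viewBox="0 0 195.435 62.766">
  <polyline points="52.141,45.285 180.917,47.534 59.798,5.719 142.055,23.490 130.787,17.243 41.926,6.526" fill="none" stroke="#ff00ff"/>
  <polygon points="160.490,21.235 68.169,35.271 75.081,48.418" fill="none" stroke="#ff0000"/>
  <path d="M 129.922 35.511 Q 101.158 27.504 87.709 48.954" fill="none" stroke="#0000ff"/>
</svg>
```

G21
G90
G0 X52.141 Y17.481
M4 S838
G1 X180.917 Y15.232 F645
G1 X59.798 Y57.047
G1 X142.055 Y39.276
G1 X130.787 Y45.523
G1 X41.926 Y56.240
G0 X160.490 Y41.531
M4 S612
G1 X68.169 Y27.495 F2510
G1 X75.081 Y14.348
G1 X160.490 Y41.531
G0 X129.922 Y27.255
M4 S389
G1 X116.497 Y29.417 F3143
G1 X104.987 Y27.898
G1 X95.391 Y22.696
G1 X87.709 Y13.812
M5
G0 X0.000 Y0.000

1 u = 1 mm; y_m = 62.766 − y.

[1] `<polyline>` open polyline, #ff00ff→cut S838 F645: (52.141,17.481) → (180.917,15.232) → (59.798,57.047) → (142.055,39.276) → (130.787,45.523) → (41.926,56.240)

[2] `<polygon>` closed polygon, #ff0000→score S612 F2510: (160.490,41.531) → (68.169,27.495) → (75.081,14.348) → (160.490,41.531) (closed)

[3] `<path>` quadratic bezier, #0000ff→engrave S389 F3143: (129.922,27.255) → (116.497,29.417) → (104.987,27.898) → (95.391,22.696) → (87.709,13.812)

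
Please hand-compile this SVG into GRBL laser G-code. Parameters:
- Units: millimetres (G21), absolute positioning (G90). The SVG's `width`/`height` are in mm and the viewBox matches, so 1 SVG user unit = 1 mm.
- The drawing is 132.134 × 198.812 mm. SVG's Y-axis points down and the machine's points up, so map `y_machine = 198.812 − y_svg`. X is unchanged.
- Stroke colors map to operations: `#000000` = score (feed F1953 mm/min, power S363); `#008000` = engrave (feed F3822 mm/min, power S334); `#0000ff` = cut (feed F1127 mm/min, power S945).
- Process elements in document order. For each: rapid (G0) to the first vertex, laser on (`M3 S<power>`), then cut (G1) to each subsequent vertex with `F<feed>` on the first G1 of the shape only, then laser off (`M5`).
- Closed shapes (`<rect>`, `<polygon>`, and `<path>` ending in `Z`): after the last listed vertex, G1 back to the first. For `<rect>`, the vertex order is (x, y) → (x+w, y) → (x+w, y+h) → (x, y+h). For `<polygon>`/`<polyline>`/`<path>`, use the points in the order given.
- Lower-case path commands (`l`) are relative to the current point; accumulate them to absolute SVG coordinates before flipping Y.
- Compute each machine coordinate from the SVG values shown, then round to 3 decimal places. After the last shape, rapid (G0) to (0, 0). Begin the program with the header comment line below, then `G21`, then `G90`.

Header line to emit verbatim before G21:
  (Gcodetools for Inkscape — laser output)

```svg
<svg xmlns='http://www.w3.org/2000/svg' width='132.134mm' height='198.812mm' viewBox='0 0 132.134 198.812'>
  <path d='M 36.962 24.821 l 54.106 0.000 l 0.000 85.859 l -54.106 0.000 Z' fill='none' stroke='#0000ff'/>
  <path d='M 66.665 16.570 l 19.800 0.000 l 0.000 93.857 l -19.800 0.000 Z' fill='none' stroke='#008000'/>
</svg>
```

(Gcodetools for Inkscape — laser output)
G21
G90
G0 X36.962 Y173.991
M3 S945
G1 X91.068 Y173.991 F1127
G1 X91.068 Y88.132
G1 X36.962 Y88.132
G1 X36.962 Y173.991
M5
G0 X66.665 Y182.242
M3 S334
G1 X86.465 Y182.242 F3822
G1 X86.465 Y88.385
G1 X66.665 Y88.385
G1 X66.665 Y182.242
M5
G0 X0.000 Y0.000

1 u = 1 mm; y_m = 198.812 − y.

[1] `<path>` rectangle, #0000ff→cut S945 F1127: (36.962,173.991) → (91.068,173.991) → (91.068,88.132) → (36.962,88.132) → (36.962,173.991) (closed)

[2] `<path>` rectangle, #008000→engrave S334 F3822: (66.665,182.242) → (86.465,182.242) → (86.465,88.385) → (66.665,88.385) → (66.665,182.242) (closed)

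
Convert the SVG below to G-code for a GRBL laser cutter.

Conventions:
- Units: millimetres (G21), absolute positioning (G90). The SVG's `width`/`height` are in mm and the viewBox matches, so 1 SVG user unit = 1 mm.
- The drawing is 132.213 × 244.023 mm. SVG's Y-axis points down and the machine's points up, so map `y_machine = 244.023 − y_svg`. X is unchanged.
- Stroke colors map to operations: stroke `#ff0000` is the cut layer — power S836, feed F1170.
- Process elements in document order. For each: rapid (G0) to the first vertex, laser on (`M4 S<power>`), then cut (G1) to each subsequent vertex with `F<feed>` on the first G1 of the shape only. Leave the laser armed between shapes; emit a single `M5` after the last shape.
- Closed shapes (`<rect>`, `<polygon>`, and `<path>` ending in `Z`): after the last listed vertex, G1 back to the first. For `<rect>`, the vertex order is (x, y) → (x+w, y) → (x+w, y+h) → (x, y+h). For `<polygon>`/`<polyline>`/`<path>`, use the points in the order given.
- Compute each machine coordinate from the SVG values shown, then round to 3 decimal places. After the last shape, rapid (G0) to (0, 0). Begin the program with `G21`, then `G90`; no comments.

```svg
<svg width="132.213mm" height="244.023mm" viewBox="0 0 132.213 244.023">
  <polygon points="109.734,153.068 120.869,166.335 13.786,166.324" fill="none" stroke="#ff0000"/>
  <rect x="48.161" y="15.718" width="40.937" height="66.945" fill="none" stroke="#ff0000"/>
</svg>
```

G21
G90
G0 X109.734 Y90.955
M4 S836
G1 X120.869 Y77.688 F1170
G1 X13.786 Y77.699
G1 X109.734 Y90.955
G0 X48.161 Y228.305
M4 S836
G1 X89.098 Y228.305 F1170
G1 X89.098 Y161.360
G1 X48.161 Y161.360
G1 X48.161 Y228.305
M5
G0 X0.000 Y0.000

1 u = 1 mm; y_m = 244.023 − y.

[1] `<polygon>` closed polygon, #ff0000→cut S836 F1170: (109.734,90.955) → (120.869,77.688) → (13.786,77.699) → (109.734,90.955) (closed)

[2] `<rect>` rectangle, #ff0000→cut S836 F1170: (48.161,228.305) → (89.098,228.305) → (89.098,161.360) → (48.161,161.360) → (48.161,228.305) (closed)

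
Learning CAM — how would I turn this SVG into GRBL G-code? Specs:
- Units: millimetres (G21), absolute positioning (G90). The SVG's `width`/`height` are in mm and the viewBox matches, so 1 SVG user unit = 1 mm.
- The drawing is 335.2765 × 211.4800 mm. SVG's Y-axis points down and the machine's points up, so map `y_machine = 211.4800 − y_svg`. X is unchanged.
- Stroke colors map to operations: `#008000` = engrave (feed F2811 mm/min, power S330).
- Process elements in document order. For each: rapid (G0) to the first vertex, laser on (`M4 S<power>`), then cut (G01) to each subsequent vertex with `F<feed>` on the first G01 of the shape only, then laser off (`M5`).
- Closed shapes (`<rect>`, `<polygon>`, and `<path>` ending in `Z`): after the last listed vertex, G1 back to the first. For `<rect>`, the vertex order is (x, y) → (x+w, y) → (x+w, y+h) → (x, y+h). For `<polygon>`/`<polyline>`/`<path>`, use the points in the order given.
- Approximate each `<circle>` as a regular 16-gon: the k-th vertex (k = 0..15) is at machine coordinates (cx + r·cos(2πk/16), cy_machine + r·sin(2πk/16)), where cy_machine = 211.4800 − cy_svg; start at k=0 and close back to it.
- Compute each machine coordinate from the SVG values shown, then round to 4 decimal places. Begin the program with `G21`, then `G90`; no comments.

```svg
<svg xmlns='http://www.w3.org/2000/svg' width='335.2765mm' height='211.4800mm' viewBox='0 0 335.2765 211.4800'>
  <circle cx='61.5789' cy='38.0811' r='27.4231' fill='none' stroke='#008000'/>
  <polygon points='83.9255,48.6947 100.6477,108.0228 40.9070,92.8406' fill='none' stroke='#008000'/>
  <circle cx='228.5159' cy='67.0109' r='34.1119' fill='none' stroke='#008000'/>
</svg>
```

viewBox `0 0 335.2765 211.4800` with mm width/height → 1 unit = 1 mm. Flip: y_m = 211.4800 − y_svg.

**Shape 1** — `<circle>` circle, stroke `#008000` → engrave (S330, F2811). Machine vertices: (89.0020,173.3989) → (86.9145,183.8933) → (80.9700,192.7900) → (72.0733,198.7345) → (61.5789,200.8220) → (51.0845,198.7345) → (42.1878,192.7900) → (36.2433,183.8933) → (34.1558,173.3989) → (36.2433,162.9045) → (42.1878,154.0078) → (51.0845,148.0633) → (61.5789,145.9758) → (72.0733,148.0633) → (80.9700,154.0078) → (86.9145,162.9045) → (89.0020,173.3989). Closed: final G1 returns to the first vertex.

**Shape 2** — `<polygon>` regular polygon, stroke `#008000` → engrave (S330, F2811). Machine vertices: (83.9255,162.7853) → (100.6477,103.4572) → (40.9070,118.6394) → (83.9255,162.7853). Closed: final G1 returns to the first vertex.

**Shape 3** — `<circle>` circle, stroke `#008000` → engrave (S330, F2811). Machine vertices: (262.6278,144.4691) → (260.0312,157.5232) → (252.6367,168.5899) → (241.5700,175.9844) → (228.5159,178.5810) → (215.4618,175.9844) → (204.3951,168.5899) → (197.0006,157.5232) → (194.4040,144.4691) → (197.0006,131.4150) → (204.3951,120.3483) → (215.4618,112.9538) → (228.5159,110.3572) → (241.5700,112.9538) → (252.6367,120.3483) → (260.0312,131.4150) → (262.6278,144.4691). Closed: final G1 returns to the first vertex.

G21
G90
G0 X89.0020 Y173.3989
M4 S330
G01 X86.9145 Y183.8933 F2811
G01 X80.9700 Y192.7900
G01 X72.0733 Y198.7345
G01 X61.5789 Y200.8220
G01 X51.0845 Y198.7345
G01 X42.1878 Y192.7900
G01 X36.2433 Y183.8933
G01 X34.1558 Y173.3989
G01 X36.2433 Y162.9045
G01 X42.1878 Y154.0078
G01 X51.0845 Y148.0633
G01 X61.5789 Y145.9758
G01 X72.0733 Y148.0633
G01 X80.9700 Y154.0078
G01 X86.9145 Y162.9045
G01 X89.0020 Y173.3989
M5
G0 X83.9255 Y162.7853
M4 S330
G01 X100.6477 Y103.4572 F2811
G01 X40.9070 Y118.6394
G01 X83.9255 Y162.7853
M5
G0 X262.6278 Y144.4691
M4 S330
G01 X260.0312 Y157.5232 F2811
G01 X252.6367 Y168.5899
G01 X241.5700 Y175.9844
G01 X228.5159 Y178.5810
G01 X215.4618 Y175.9844
G01 X204.3951 Y168.5899
G01 X197.0006 Y157.5232
G01 X194.4040 Y144.4691
G01 X197.0006 Y131.4150
G01 X204.3951 Y120.3483
G01 X215.4618 Y112.9538
G01 X228.5159 Y110.3572
G01 X241.5700 Y112.9538
G01 X252.6367 Y120.3483
G01 X260.0312 Y131.4150
G01 X262.6278 Y144.4691
M5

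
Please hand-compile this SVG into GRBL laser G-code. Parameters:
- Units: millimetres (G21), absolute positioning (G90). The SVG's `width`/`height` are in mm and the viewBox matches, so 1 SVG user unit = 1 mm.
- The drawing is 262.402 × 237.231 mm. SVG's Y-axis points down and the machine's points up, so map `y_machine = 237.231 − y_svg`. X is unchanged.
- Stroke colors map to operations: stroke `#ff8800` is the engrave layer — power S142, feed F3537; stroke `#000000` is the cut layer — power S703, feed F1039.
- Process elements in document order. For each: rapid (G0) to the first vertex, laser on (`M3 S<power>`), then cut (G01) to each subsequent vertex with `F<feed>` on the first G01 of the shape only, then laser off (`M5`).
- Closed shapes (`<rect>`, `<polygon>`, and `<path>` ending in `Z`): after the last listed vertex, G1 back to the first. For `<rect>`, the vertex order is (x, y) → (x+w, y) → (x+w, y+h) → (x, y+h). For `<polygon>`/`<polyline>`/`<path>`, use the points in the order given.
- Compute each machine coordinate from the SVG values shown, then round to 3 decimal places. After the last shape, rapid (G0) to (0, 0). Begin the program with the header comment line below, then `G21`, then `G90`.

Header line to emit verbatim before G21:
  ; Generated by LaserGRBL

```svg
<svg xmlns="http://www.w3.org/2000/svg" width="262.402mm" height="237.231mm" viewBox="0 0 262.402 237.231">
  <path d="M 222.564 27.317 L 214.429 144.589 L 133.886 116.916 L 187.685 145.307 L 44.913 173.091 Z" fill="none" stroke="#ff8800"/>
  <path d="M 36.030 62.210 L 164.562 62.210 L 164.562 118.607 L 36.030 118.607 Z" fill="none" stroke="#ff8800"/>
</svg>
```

; Generated by LaserGRBL
G21
G90
G0 X222.564 Y209.914
M3 S142
G01 X214.429 Y92.642 F3537
G01 X133.886 Y120.315
G01 X187.685 Y91.924
G01 X44.913 Y64.140
G01 X222.564 Y209.914
M5
G0 X36.030 Y175.021
M3 S142
G01 X164.562 Y175.021 F3537
G01 X164.562 Y118.624
G01 X36.030 Y118.624
G01 X36.030 Y175.021
M5
G0 X0.000 Y0.000

Since the viewBox matches the mm dimensions, user units are millimetres directly. The only transform is the Y-flip y_m = 237.231 − y_svg.

Shape 1 is a closed polygon drawn with `<path>`. Its stroke #ff8800 means engrave at S142, F3537. After flipping Y the toolpath is (222.564,209.914) → (214.429,92.642) → (133.886,120.315) → (187.685,91.924) → (44.913,64.140) → (222.564,209.914), returning to the start.

Shape 2 is a rectangle drawn with `<path>`. Its stroke #ff8800 means engrave at S142, F3537. After flipping Y the toolpath is (36.030,175.021) → (164.562,175.021) → (164.562,118.624) → (36.030,118.624) → (36.030,175.021), returning to the start.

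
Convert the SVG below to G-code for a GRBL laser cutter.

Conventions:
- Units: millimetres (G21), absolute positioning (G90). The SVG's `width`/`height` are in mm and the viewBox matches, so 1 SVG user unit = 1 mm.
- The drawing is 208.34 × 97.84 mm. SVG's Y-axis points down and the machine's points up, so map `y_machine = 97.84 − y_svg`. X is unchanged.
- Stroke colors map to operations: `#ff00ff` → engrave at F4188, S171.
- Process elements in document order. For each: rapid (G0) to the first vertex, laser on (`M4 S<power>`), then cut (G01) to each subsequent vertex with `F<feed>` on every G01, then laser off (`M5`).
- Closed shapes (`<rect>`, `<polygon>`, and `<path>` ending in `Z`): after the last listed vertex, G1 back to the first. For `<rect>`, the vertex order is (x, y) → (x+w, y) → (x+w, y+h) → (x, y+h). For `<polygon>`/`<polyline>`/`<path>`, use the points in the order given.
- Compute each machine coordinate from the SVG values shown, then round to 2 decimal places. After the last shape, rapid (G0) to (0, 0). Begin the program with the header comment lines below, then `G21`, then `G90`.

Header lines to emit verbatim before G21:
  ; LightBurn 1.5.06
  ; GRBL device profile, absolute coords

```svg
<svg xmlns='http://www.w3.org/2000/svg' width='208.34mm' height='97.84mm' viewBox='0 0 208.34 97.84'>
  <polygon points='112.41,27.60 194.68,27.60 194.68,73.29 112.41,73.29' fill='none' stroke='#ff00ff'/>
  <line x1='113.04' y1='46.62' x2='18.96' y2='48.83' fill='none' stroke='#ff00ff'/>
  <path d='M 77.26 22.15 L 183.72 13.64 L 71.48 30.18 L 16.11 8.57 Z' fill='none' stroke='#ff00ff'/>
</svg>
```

Since the viewBox matches the mm dimensions, user units are millimetres directly. The only transform is the Y-flip y_m = 97.84 − y_svg.

Shape 1 is a rectangle drawn with `<polygon>`. Its stroke #ff00ff means engrave at S171, F4188. After flipping Y the toolpath is (112.41,70.24) → (194.68,70.24) → (194.68,24.55) → (112.41,24.55) → (112.41,70.24), returning to the start.

Shape 2 is a line segment drawn with `<line>`. Its stroke #ff00ff means engrave at S171, F4188. After flipping Y the toolpath is (113.04,51.22) → (18.96,49.01).

Shape 3 is a closed polygon drawn with `<path>`. Its stroke #ff00ff means engrave at S171, F4188. After flipping Y the toolpath is (77.26,75.69) → (183.72,84.20) → (71.48,67.66) → (16.11,89.27) → (77.26,75.69), returning to the start.

; LightBurn 1.5.06
; GRBL device profile, absolute coords
G21
G90
G0 X112.41 Y70.24
M4 S171
G01 X194.68 Y70.24 F4188
G01 X194.68 Y24.55 F4188
G01 X112.41 Y24.55 F4188
G01 X112.41 Y70.24 F4188
M5
G0 X113.04 Y51.22
M4 S171
G01 X18.96 Y49.01 F4188
M5
G0 X77.26 Y75.69
M4 S171
G01 X183.72 Y84.20 F4188
G01 X71.48 Y67.66 F4188
G01 X16.11 Y89.27 F4188
G01 X77.26 Y75.69 F4188
M5
G0 X0.00 Y0.00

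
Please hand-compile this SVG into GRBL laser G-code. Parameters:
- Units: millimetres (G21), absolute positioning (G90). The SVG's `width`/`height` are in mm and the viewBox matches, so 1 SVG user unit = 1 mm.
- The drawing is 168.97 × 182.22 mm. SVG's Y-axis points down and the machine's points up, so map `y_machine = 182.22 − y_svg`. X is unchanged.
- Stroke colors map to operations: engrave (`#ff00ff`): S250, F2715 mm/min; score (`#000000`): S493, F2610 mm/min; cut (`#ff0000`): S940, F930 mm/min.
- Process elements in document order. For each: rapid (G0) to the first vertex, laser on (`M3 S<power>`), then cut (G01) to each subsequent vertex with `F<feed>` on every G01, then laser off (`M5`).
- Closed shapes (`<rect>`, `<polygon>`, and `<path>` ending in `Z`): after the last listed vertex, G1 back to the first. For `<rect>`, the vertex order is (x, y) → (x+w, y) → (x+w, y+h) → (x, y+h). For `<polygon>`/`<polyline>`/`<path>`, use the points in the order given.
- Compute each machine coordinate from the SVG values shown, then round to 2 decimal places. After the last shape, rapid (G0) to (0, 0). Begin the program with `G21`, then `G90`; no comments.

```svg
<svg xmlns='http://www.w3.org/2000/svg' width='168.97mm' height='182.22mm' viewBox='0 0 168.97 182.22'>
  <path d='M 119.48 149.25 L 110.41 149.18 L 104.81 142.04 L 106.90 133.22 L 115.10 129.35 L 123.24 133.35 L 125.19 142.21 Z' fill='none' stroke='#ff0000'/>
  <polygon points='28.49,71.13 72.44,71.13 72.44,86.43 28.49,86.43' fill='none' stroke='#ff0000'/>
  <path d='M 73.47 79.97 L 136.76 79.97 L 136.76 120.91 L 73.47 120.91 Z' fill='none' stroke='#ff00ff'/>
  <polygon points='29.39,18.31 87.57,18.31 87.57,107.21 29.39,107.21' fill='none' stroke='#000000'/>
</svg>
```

1 u = 1 mm; y_m = 182.22 − y.

[1] `<path>` regular polygon, #ff0000→cut S940 F930: (119.48,32.97) → (110.41,33.04) → (104.81,40.18) → (106.90,49.00) → (115.10,52.87) → (123.24,48.87) → (125.19,40.01) → (119.48,32.97) (closed)

[2] `<polygon>` rectangle, #ff0000→cut S940 F930: (28.49,111.09) → (72.44,111.09) → (72.44,95.79) → (28.49,95.79) → (28.49,111.09) (closed)

[3] `<path>` rectangle, #ff00ff→engrave S250 F2715: (73.47,102.25) → (136.76,102.25) → (136.76,61.31) → (73.47,61.31) → (73.47,102.25) (closed)

[4] `<polygon>` rectangle, #000000→score S493 F2610: (29.39,163.91) → (87.57,163.91) → (87.57,75.01) → (29.39,75.01) → (29.39,163.91) (closed)

G21
G90
G0 X119.48 Y32.97
M3 S940
G01 X110.41 Y33.04 F930
G01 X104.81 Y40.18 F930
G01 X106.90 Y49.00 F930
G01 X115.10 Y52.87 F930
G01 X123.24 Y48.87 F930
G01 X125.19 Y40.01 F930
G01 X119.48 Y32.97 F930
M5
G0 X28.49 Y111.09
M3 S940
G01 X72.44 Y111.09 F930
G01 X72.44 Y95.79 F930
G01 X28.49 Y95.79 F930
G01 X28.49 Y111.09 F930
M5
G0 X73.47 Y102.25
M3 S250
G01 X136.76 Y102.25 F2715
G01 X136.76 Y61.31 F2715
G01 X73.47 Y61.31 F2715
G01 X73.47 Y102.25 F2715
M5
G0 X29.39 Y163.91
M3 S493
G01 X87.57 Y163.91 F2610
G01 X87.57 Y75.01 F2610
G01 X29.39 Y75.01 F2610
G01 X29.39 Y163.91 F2610
M5
G0 X0.00 Y0.00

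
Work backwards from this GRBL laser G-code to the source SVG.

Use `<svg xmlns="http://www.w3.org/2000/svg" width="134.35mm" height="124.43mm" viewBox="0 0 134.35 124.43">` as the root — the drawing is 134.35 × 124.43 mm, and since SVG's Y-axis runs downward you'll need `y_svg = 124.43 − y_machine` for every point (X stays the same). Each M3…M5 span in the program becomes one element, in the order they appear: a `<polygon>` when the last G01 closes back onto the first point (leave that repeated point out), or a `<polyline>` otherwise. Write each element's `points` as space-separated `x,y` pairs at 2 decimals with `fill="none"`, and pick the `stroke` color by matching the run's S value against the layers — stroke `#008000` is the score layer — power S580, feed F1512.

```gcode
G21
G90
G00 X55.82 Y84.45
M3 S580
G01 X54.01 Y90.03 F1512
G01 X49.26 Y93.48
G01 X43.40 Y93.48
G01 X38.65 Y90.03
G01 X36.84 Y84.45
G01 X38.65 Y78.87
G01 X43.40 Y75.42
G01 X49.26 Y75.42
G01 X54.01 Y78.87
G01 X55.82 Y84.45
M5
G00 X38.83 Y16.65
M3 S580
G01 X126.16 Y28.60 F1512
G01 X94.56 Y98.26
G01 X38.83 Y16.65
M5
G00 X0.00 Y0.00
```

<svg xmlns="http://www.w3.org/2000/svg" width="134.35mm" height="124.43mm" viewBox="0 0 134.35 124.43">
  <polygon points="55.82,39.98 54.01,34.40 49.26,30.95 43.40,30.95 38.65,34.40 36.84,39.98 38.65,45.56 43.40,49.01 49.26,49.01 54.01,45.56" fill="none" stroke="#008000"/>
  <polygon points="38.83,107.78 126.16,95.83 94.56,26.17" fill="none" stroke="#008000"/>
</svg>

Machine Y-up, SVG Y-down with viewBox height 124.43, so y_svg = 124.43 − y_machine; X carries over. Every run uses S580, so all elements get stroke `#008000` (score).

Run 1: The run returns to its start, so emit a `<polygon>` with points (Y-flipped): 55.82,39.98 54.01,34.40 49.26,30.95 43.40,30.95 38.65,34.40 36.84,39.98 38.65,45.56 43.40,49.01 49.26,49.01 54.01,45.56.

Run 2: The run returns to its start, so emit a `<polygon>` with points (Y-flipped): 38.83,107.78 126.16,95.83 94.56,26.17.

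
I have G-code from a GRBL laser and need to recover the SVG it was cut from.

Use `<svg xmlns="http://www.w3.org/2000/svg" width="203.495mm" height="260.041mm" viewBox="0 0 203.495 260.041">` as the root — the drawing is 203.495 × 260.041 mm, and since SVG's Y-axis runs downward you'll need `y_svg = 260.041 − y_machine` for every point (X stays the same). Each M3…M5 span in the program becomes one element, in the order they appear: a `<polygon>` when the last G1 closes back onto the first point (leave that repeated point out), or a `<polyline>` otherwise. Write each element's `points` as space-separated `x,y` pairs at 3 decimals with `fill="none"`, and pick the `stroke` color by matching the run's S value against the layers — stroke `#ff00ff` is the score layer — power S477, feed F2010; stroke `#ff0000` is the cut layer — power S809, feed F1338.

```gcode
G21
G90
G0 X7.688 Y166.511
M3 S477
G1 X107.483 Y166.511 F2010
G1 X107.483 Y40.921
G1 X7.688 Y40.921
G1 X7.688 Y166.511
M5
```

y_svg = 260.041 − y_m. Every run uses S477, so all elements get stroke `#ff00ff` (score).

[1] closed run; points: 7.688,93.530 107.483,93.530 107.483,219.120 7.688,219.120

<svg xmlns="http://www.w3.org/2000/svg" width="203.495mm" height="260.041mm" viewBox="0 0 203.495 260.041">
  <polygon points="7.688,93.530 107.483,93.530 107.483,219.120 7.688,219.120" fill="none" stroke="#ff00ff"/>
</svg>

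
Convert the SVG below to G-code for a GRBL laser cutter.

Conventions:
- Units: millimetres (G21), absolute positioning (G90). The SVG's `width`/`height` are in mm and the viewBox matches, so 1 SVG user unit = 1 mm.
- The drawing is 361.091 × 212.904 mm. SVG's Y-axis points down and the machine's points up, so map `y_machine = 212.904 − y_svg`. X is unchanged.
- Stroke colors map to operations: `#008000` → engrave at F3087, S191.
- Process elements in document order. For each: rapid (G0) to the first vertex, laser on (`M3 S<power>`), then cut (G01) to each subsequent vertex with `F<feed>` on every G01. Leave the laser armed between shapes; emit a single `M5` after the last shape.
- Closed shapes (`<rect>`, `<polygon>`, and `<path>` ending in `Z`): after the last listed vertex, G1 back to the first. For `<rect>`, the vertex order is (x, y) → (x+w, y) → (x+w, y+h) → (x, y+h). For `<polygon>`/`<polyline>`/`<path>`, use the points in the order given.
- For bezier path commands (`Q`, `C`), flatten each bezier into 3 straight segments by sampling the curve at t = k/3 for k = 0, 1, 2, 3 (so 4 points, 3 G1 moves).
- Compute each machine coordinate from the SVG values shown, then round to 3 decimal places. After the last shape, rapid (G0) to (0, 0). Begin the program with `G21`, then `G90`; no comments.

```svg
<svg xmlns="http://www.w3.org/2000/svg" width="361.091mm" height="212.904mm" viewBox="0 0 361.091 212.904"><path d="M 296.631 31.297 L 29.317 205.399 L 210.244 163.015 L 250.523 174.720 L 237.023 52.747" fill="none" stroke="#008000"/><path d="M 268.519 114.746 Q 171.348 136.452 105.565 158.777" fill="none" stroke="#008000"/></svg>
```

G21
G90
G0 X296.631 Y181.607
M3 S191
G01 X29.317 Y7.505 F3087
G01 X210.244 Y49.889 F3087
G01 X250.523 Y38.184 F3087
G01 X237.023 Y160.157 F3087
G0 X268.519 Y98.158
M3 S191
G01 X207.226 Y83.619 F3087
G01 X152.908 Y68.942 F3087
G01 X105.565 Y54.127 F3087
M5
G0 X0.000 Y0.000

viewBox `0 0 361.091 212.904` with mm width/height → 1 unit = 1 mm. Flip: y_m = 212.904 − y_svg.

**Shape 1** — `<path>` open polyline, stroke `#008000` → engrave (S191, F3087). Machine vertices: (296.631,181.607) → (29.317,7.505) → (210.244,49.889) → (250.523,38.184) → (237.023,160.157). Open path.

**Shape 2** — `<path>` quadratic bezier, stroke `#008000` → engrave (S191, F3087). Control points (SVG): P0=(268.519,114.746), P1=(171.348,136.452), P2=(105.565,158.777); sampled at t=k/3. Machine vertices: (268.519,98.158) → (207.226,83.619) → (152.908,68.942) → (105.565,54.127). Open path.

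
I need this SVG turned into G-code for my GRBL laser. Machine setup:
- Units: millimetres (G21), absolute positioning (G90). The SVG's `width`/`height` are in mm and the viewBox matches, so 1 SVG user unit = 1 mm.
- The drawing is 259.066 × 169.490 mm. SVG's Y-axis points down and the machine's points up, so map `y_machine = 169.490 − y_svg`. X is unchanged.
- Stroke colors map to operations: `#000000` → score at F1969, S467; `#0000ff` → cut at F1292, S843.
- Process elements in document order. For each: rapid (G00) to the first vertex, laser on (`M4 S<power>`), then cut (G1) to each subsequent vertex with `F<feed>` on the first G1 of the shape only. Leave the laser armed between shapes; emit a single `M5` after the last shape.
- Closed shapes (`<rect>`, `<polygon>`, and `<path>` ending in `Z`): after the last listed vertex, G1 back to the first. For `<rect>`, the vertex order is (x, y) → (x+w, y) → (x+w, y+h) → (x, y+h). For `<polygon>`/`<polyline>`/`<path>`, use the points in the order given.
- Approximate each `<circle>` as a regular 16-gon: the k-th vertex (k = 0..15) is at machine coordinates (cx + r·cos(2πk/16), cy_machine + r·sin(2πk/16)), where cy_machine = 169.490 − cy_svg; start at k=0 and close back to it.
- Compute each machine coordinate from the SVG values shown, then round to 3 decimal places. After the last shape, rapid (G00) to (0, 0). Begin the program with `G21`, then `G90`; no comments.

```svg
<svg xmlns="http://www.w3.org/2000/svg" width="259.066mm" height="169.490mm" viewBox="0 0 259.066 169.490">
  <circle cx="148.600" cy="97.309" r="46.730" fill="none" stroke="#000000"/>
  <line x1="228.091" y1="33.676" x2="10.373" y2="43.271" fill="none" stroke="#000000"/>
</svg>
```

G21
G90
G00 X195.330 Y72.181
M4 S467
G1 X191.773 Y90.064 F1969
G1 X181.643 Y105.224
G1 X166.483 Y115.354
G1 X148.600 Y118.911
G1 X130.717 Y115.354
G1 X115.557 Y105.224
G1 X105.427 Y90.064
G1 X101.870 Y72.181
G1 X105.427 Y54.298
G1 X115.557 Y39.138
G1 X130.717 Y29.008
G1 X148.600 Y25.451
G1 X166.483 Y29.008
G1 X181.643 Y39.138
G1 X191.773 Y54.298
G1 X195.330 Y72.181
G00 X228.091 Y135.814
M4 S467
G1 X10.373 Y126.219 F1969
M5
G00 X0.000 Y0.000

viewBox `0 0 259.066 169.490` with mm width/height → 1 unit = 1 mm. Flip: y_m = 169.490 − y_svg.

**Shape 1** — `<circle>` circle, stroke `#000000` → score (S467, F1969). Machine vertices: (195.330,72.181) → (191.773,90.064) → (181.643,105.224) → (166.483,115.354) → (148.600,118.911) → (130.717,115.354) → (115.557,105.224) → (105.427,90.064) → (101.870,72.181) → (105.427,54.298) → (115.557,39.138) → (130.717,29.008) → (148.600,25.451) → (166.483,29.008) → (181.643,39.138) → (191.773,54.298) → (195.330,72.181). Closed: final G1 returns to the first vertex.

**Shape 2** — `<line>` line segment, stroke `#000000` → score (S467, F1969). Machine vertices: (228.091,135.814) → (10.373,126.219). Open path.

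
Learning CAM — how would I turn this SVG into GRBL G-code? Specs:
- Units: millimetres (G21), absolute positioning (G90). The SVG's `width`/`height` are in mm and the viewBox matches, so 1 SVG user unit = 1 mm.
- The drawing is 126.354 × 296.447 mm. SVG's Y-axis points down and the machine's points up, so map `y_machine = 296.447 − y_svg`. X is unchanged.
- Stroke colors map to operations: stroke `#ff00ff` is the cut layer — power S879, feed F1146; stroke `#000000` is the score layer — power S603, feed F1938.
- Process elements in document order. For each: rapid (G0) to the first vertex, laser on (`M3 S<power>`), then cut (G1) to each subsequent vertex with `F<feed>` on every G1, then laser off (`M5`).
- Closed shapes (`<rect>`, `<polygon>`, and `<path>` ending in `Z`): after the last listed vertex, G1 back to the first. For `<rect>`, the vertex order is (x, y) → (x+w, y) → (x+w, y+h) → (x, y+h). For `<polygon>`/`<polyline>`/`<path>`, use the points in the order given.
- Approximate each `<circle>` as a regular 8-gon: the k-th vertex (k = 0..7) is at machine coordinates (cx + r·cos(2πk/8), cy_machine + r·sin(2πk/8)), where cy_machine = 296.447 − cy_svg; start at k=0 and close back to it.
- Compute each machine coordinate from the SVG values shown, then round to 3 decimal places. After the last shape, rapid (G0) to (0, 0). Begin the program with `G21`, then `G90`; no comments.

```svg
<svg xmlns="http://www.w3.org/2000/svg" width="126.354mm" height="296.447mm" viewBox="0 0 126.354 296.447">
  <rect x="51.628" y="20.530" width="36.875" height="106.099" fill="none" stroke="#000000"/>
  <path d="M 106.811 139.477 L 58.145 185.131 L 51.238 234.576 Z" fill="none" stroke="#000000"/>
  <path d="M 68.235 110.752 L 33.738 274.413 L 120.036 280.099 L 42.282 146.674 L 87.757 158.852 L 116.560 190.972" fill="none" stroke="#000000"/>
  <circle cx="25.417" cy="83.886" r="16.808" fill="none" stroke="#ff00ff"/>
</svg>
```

G21
G90
G0 X51.628 Y275.917
M3 S603
G1 X88.503 Y275.917 F1938
G1 X88.503 Y169.818 F1938
G1 X51.628 Y169.818 F1938
G1 X51.628 Y275.917 F1938
M5
G0 X106.811 Y156.970
M3 S603
G1 X58.145 Y111.316 F1938
G1 X51.238 Y61.871 F1938
G1 X106.811 Y156.970 F1938
M5
G0 X68.235 Y185.695
M3 S603
G1 X33.738 Y22.034 F1938
G1 X120.036 Y16.348 F1938
G1 X42.282 Y149.773 F1938
G1 X87.757 Y137.595 F1938
G1 X116.560 Y105.475 F1938
M5
G0 X42.225 Y212.561
M3 S879
G1 X37.302 Y224.446 F1146
G1 X25.417 Y229.369 F1146
G1 X13.532 Y224.446 F1146
G1 X8.609 Y212.561 F1146
G1 X13.532 Y200.676 F1146
G1 X25.417 Y195.753 F1146
G1 X37.302 Y200.676 F1146
G1 X42.225 Y212.561 F1146
M5
G0 X0.000 Y0.000

1 u = 1 mm; y_m = 296.447 − y.

[1] `<rect>` rectangle, #000000→score S603 F1938: (51.628,275.917) → (88.503,275.917) → (88.503,169.818) → (51.628,169.818) → (51.628,275.917) (closed)

[2] `<path>` closed polygon, #000000→score S603 F1938: (106.811,156.970) → (58.145,111.316) → (51.238,61.871) → (106.811,156.970) (closed)

[3] `<path>` open polyline, #000000→score S603 F1938: (68.235,185.695) → (33.738,22.034) → (120.036,16.348) → (42.282,149.773) → (87.757,137.595) → (116.560,105.475)

[4] `<circle>` circle, #ff00ff→cut S879 F1146: (42.225,212.561) → (37.302,224.446) → (25.417,229.369) → (13.532,224.446) → (8.609,212.561) → (13.532,200.676) → (25.417,195.753) → (37.302,200.676) → (42.225,212.561) (closed)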